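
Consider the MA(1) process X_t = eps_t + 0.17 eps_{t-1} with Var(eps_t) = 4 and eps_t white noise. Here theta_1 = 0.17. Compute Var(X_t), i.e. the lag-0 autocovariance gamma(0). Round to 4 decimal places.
\gamma(0) = 4.1156

For an MA(q) process X_t = eps_t + sum_i theta_i eps_{t-i} with
Var(eps_t) = sigma^2, the variance is
  gamma(0) = sigma^2 * (1 + sum_i theta_i^2).
  sum_i theta_i^2 = (0.17)^2 = 0.0289.
  gamma(0) = 4 * (1 + 0.0289) = 4 * 1.0289 = 4.1156.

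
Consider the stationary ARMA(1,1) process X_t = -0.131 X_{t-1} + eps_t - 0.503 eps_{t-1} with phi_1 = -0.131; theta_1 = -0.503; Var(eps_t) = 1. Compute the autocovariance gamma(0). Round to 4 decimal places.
\gamma(0) = 1.4090

Multiply the model equation by X_{t-k} and take expectations. With theta_0 = psi_0 = 1 and psi_j the MA(infinity) weights, this gives
  gamma(k) - sum_i phi_i gamma(k-i) = c_k,
  c_k = sigma^2 * sum_{j=k..q} theta_j psi_{j-k}   (c_k = 0 for k > q),
using gamma(-m) = gamma(m).
psi-weights needed (psi_j = theta_j + sum_i phi_i psi_{j-i}):
  psi_1 = theta_1 + phi_1 = -0.503 + (-0.131) = -0.634
Right-hand sides:
  c_0 = sigma^2 (1 + theta_1 psi_1) = 1 * (1 + (-0.503)(-0.634)) = 1 * 1.318902 = 1.318902
  c_1 = sigma^2 theta_1 = 1 * (-0.503) = -0.503
  c_2 = 0
Equations for k = 0 and k = 1 (AR order 1):
  gamma(0) = phi_1 gamma(1) + c_0
  gamma(1) = phi_1 gamma(0) + c_1
Substituting the second into the first: gamma(0) (1 - phi_1^2) = c_0 + phi_1 c_1, so
  gamma(0) = (c_0 + phi_1 c_1) / (1 - phi_1^2) = (1.318902 + (-0.131)(-0.503)) / (1 - (-0.131)^2) = 1.384795 / 0.982839 = 1.408974.
Therefore gamma(0) = 1.4090 (to 4 decimal places).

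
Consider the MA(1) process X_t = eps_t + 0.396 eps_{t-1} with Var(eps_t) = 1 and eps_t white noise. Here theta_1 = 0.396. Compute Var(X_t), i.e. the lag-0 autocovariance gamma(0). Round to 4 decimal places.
\gamma(0) = 1.1568

For an MA(q) process X_t = eps_t + sum_i theta_i eps_{t-i} with
Var(eps_t) = sigma^2, the variance is
  gamma(0) = sigma^2 * (1 + sum_i theta_i^2).
  sum_i theta_i^2 = (0.396)^2 = 0.156816.
  gamma(0) = 1 * (1 + 0.156816) = 1 * 1.156816 = 1.156816, which rounds to 1.1568.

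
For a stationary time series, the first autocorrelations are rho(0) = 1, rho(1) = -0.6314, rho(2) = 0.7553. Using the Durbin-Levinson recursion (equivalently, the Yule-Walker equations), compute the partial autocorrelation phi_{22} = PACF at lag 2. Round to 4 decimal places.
\phi_{22} = 0.5931

The PACF at lag k is phi_{kk}, the last component of the solution
to the Yule-Walker system G_k phi = r_k where
  (G_k)_{ij} = rho(|i - j|), (r_k)_i = rho(i), i,j = 1..k.
Equivalently, Durbin-Levinson gives phi_{kk} iteratively:
  phi_{11} = rho(1)
  phi_{kk} = [rho(k) - sum_{j=1..k-1} phi_{k-1,j} rho(k-j)]
            / [1 - sum_{j=1..k-1} phi_{k-1,j} rho(j)],
  phi_{k,j} = phi_{k-1,j} - phi_{kk} phi_{k-1,k-j},  j = 1..k-1.
Step k = 1:
  phi_11 = rho(1) = -0.6314.
Step k = 2:
  phi_22 = [rho(2) - phi_11 rho(1)] / [1 - phi_11 rho(1)] = [0.7553 - (-0.6314)(-0.6314)] / [1 - (-0.6314)(-0.6314)]
         = 0.35663404 / 0.60133404 = 0.5931.
Therefore phi_{22} = 0.5931.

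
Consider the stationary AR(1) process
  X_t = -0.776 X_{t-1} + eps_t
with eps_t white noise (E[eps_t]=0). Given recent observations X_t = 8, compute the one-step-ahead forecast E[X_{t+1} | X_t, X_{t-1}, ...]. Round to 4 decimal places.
E[X_{t+1} \mid \mathcal F_t] = -6.2080

For an AR(p) model X_t = c + sum_i phi_i X_{t-i} + eps_t, the
one-step-ahead conditional mean is
  E[X_{t+1} | X_t, ...] = c + sum_i phi_i X_{t+1-i}.
Substitute known values:
  E[X_{t+1} | ...] = (-0.776) * (8)
                   = -6.2080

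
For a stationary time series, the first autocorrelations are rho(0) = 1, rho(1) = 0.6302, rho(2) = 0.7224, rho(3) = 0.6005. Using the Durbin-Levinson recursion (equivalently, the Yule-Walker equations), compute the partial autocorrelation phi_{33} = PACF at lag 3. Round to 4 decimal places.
\phi_{33} = 0.1190

The PACF at lag k is phi_{kk}, the last component of the solution
to the Yule-Walker system G_k phi = r_k where
  (G_k)_{ij} = rho(|i - j|), (r_k)_i = rho(i), i,j = 1..k.
Equivalently, Durbin-Levinson gives phi_{kk} iteratively:
  phi_{11} = rho(1)
  phi_{kk} = [rho(k) - sum_{j=1..k-1} phi_{k-1,j} rho(k-j)]
            / [1 - sum_{j=1..k-1} phi_{k-1,j} rho(j)],
  phi_{k,j} = phi_{k-1,j} - phi_{kk} phi_{k-1,k-j},  j = 1..k-1.
Step k = 1:
  phi_11 = rho(1) = 0.6302.
Step k = 2:
  phi_22 = [rho(2) - phi_11 rho(1)] / [1 - phi_11 rho(1)] = [0.7224 - (0.6302)(0.6302)] / [1 - (0.6302)(0.6302)]
         = 0.32524796 / 0.60284796 = 0.539519.
  Update: phi_21 = phi_11 - phi_22 phi_11 = 0.6302 - (0.539519)(0.6302) = 0.290195.
Step k = 3:
  phi_33 = [rho(3) - phi_21 rho(2) - phi_22 rho(1)] / [1 - phi_21 rho(1) - phi_22 rho(2)]
    numerator   = 0.6005 - (0.290195)(0.7224) - (0.539519)(0.6302) = 0.05085816
    denominator = 1 - (0.290195)(0.6302) - (0.539519)(0.7224) = 0.42737049
  phi_33 = 0.05085816 / 0.42737049 = 0.119.
Therefore phi_{33} = 0.1190.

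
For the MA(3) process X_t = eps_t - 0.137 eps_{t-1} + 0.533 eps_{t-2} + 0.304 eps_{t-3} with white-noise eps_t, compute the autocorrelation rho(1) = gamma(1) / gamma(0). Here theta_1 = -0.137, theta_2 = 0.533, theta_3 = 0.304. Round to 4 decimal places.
\rho(1) = -0.0344

For an MA(q) process with theta_0 = 1, the autocovariance is
  gamma(k) = sigma^2 * sum_{i=0..q-k} theta_i * theta_{i+k},
and rho(k) = gamma(k) / gamma(0). Sigma^2 cancels.
  numerator   = (1)*(-0.137) + (-0.137)*(0.533) + (0.533)*(0.304) = -0.047989.
  denominator = (1)^2 + (-0.137)^2 + (0.533)^2 + (0.304)^2 = 1.395274.
  rho(1) = -0.047989 / 1.395274 = -0.0344.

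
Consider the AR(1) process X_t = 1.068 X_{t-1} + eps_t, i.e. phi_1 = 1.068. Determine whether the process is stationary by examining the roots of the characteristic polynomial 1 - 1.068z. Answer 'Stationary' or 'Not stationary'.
\text{Not stationary}

The AR(p) characteristic polynomial is P(z) = 1 - 1.068z.
Stationarity requires all roots to lie outside the unit circle, i.e. |z| > 1 for every root.
This is linear in z: 1 + (-1.068) z = 0  =>  z = -1/(-1.068) = 0.93633,  |z| = 0.93633.
Moduli of all roots: 0.9363.
All moduli strictly greater than 1? No.
Verdict: Not stationary.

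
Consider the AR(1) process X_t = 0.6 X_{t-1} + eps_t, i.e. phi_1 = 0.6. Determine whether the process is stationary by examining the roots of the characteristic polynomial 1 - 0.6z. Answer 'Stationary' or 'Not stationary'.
\text{Stationary}

The AR(p) characteristic polynomial is P(z) = 1 - 0.6z.
Stationarity requires all roots to lie outside the unit circle, i.e. |z| > 1 for every root.
This is linear in z: 1 + (-0.6) z = 0  =>  z = -1/(-0.6) = 1.666667,  |z| = 1.666667.
Moduli of all roots: 1.6667.
All moduli strictly greater than 1? Yes.
Verdict: Stationary.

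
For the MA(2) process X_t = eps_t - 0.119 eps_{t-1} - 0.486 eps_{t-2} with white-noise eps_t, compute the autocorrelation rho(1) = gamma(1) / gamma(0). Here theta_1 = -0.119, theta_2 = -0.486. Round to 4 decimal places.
\rho(1) = -0.0489

For an MA(q) process with theta_0 = 1, the autocovariance is
  gamma(k) = sigma^2 * sum_{i=0..q-k} theta_i * theta_{i+k},
and rho(k) = gamma(k) / gamma(0). Sigma^2 cancels.
  numerator   = (1)*(-0.119) + (-0.119)*(-0.486) = -0.061166.
  denominator = (1)^2 + (-0.119)^2 + (-0.486)^2 = 1.250357.
  rho(1) = -0.061166 / 1.250357 = -0.0489.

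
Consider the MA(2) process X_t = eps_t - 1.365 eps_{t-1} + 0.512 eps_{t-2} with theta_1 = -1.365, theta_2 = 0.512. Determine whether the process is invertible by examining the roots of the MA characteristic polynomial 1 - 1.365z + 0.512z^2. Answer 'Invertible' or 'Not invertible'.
\text{Invertible}

The MA(q) characteristic polynomial is P(z) = 1 - 1.365z + 0.512z^2.
Invertibility requires all roots to lie outside the unit circle, i.e. |z| > 1 for every root.
Set 1 + (-1.365) z + (0.512) z^2 = 0, i.e. a z^2 + b z + c = 0 with a = 0.512, b = -1.365, c = 1.
Discriminant D = b^2 - 4ac = (-1.365)^2 - 4*(0.512)*1 = 1.863225 - (2.048) = -0.184775.
D < 0, so the roots are the complex-conjugate pair z = (-b +/- i sqrt(-D)) / (2a) = 1.333 +/- 0.4198i.
For a conjugate pair |z|^2 = z * conj(z) = (product of roots) = c/a = 1/(0.512) = 1.953125, so |z| = sqrt(1.953125) = 1.3975 for both roots.
Moduli of all roots: 1.3975, 1.3975.
All moduli strictly greater than 1? Yes.
Verdict: Invertible.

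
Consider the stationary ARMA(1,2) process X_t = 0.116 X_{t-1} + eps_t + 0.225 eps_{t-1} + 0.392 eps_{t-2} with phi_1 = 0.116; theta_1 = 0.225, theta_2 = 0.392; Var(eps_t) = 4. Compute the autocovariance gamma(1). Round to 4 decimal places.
\gamma(1) = 2.0402

Multiply the model equation by X_{t-k} and take expectations. With theta_0 = psi_0 = 1 and psi_j the MA(infinity) weights, this gives
  gamma(k) - sum_i phi_i gamma(k-i) = c_k,
  c_k = sigma^2 * sum_{j=k..q} theta_j psi_{j-k}   (c_k = 0 for k > q),
using gamma(-m) = gamma(m).
psi-weights needed (psi_j = theta_j + sum_i phi_i psi_{j-i}):
  psi_1 = theta_1 + phi_1 = 0.225 + (0.116) = 0.341
  psi_2 = theta_2 + phi_1 psi_1 = 0.392 + (0.116)(0.341) = 0.431556
Right-hand sides:
  c_0 = sigma^2 (1 + theta_1 psi_1 + theta_2 psi_2) = 4 * (1 + (0.225)(0.341) + (0.392)(0.431556)) = 4 * 1.245895 = 4.98358
  c_1 = sigma^2 (theta_1 + theta_2 psi_1) = 4 * (0.225 + (0.392)(0.341)) = 1.434688
  c_2 = sigma^2 theta_2 = 4 * (0.392) = 1.568
Equations for k = 0 and k = 1 (AR order 1):
  gamma(0) = phi_1 gamma(1) + c_0
  gamma(1) = phi_1 gamma(0) + c_1
Substituting the second into the first: gamma(0) (1 - phi_1^2) = c_0 + phi_1 c_1, so
  gamma(0) = (c_0 + phi_1 c_1) / (1 - phi_1^2) = (4.98358 + (0.116)(1.434688)) / (1 - (0.116)^2) = 5.150004 / 0.986544 = 5.220247.
  gamma(1) = phi_1 gamma(0) + c_1 = (0.116)(5.220247) + (1.434688) = 2.040237.
Therefore gamma(1) = 2.0402 (to 4 decimal places).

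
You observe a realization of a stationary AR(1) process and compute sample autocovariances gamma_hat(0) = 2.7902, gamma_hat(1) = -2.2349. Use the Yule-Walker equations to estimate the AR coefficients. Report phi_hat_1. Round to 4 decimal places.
\hat\phi_{1} = -0.8010

The Yule-Walker equations for an AR(p) process read, in matrix form,
  Gamma_p phi = r_p,   with   (Gamma_p)_{ij} = gamma(|i - j|),
                       (r_p)_i = gamma(i),   i,j = 1..p.
Substitute the sample gammas (Toeplitz matrix and right-hand side of size 1):
  Gamma_p = [[2.7902]]
  r_p     = [-2.2349]
With p = 1 this is the single equation gamma(0) phi_1 = gamma(1):
  phi_hat_1 = gamma(1) / gamma(0) = -2.2349 / 2.7902 = -0.8010.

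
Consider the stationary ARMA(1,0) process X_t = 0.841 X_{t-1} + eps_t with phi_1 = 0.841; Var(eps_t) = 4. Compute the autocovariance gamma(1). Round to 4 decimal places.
\gamma(1) = 11.4923

Multiply the model equation by X_{t-k} and take expectations. With theta_0 = psi_0 = 1 and psi_j the MA(infinity) weights, this gives
  gamma(k) - sum_i phi_i gamma(k-i) = c_k,
  c_k = sigma^2 * sum_{j=k..q} theta_j psi_{j-k}   (c_k = 0 for k > q),
using gamma(-m) = gamma(m).
Pure AR (q = 0): c_0 = sigma^2 = 4, c_k = 0 for k >= 1.
Equations for k = 0 and k = 1 (AR order 1):
  gamma(0) = phi_1 gamma(1) + c_0
  gamma(1) = phi_1 gamma(0) + c_1
Substituting the second into the first: gamma(0) (1 - phi_1^2) = c_0 + phi_1 c_1, so
  gamma(0) = c_0 / (1 - phi_1^2) = 4 / (1 - (0.841)^2) = 4 / 0.292719 = 13.664982.
  gamma(1) = phi_1 gamma(0) = (0.841)(13.664982) = 11.49225.
Therefore gamma(1) = 11.4923 (to 4 decimal places).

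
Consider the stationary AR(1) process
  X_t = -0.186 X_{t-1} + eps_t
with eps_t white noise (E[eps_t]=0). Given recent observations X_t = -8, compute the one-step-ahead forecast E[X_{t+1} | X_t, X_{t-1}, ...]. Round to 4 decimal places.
E[X_{t+1} \mid \mathcal F_t] = 1.4880

For an AR(p) model X_t = c + sum_i phi_i X_{t-i} + eps_t, the
one-step-ahead conditional mean is
  E[X_{t+1} | X_t, ...] = c + sum_i phi_i X_{t+1-i}.
Substitute known values:
  E[X_{t+1} | ...] = (-0.186) * (-8)
                   = 1.4880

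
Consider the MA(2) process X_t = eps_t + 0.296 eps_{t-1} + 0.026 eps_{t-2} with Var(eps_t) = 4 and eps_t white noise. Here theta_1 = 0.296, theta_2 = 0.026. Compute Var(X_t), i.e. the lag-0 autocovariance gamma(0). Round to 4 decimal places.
\gamma(0) = 4.3532

For an MA(q) process X_t = eps_t + sum_i theta_i eps_{t-i} with
Var(eps_t) = sigma^2, the variance is
  gamma(0) = sigma^2 * (1 + sum_i theta_i^2).
  sum_i theta_i^2 = (0.296)^2 + (0.026)^2 = 0.087616 + 0.000676 = 0.088292.
  gamma(0) = 4 * (1 + 0.088292) = 4 * 1.088292 = 4.353168, which rounds to 4.3532.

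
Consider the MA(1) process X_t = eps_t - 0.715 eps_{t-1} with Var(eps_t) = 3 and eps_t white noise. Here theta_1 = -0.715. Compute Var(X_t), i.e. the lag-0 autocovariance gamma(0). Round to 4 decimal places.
\gamma(0) = 4.5337

For an MA(q) process X_t = eps_t + sum_i theta_i eps_{t-i} with
Var(eps_t) = sigma^2, the variance is
  gamma(0) = sigma^2 * (1 + sum_i theta_i^2).
  sum_i theta_i^2 = (-0.715)^2 = 0.511225.
  gamma(0) = 3 * (1 + 0.511225) = 3 * 1.511225 = 4.533675, which rounds to 4.5337.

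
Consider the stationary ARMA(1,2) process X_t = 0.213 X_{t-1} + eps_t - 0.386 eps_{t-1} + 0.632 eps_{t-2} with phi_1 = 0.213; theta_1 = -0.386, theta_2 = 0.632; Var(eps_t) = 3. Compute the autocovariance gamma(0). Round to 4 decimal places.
\gamma(0) = 4.2029

Multiply the model equation by X_{t-k} and take expectations. With theta_0 = psi_0 = 1 and psi_j the MA(infinity) weights, this gives
  gamma(k) - sum_i phi_i gamma(k-i) = c_k,
  c_k = sigma^2 * sum_{j=k..q} theta_j psi_{j-k}   (c_k = 0 for k > q),
using gamma(-m) = gamma(m).
psi-weights needed (psi_j = theta_j + sum_i phi_i psi_{j-i}):
  psi_1 = theta_1 + phi_1 = -0.386 + (0.213) = -0.173
  psi_2 = theta_2 + phi_1 psi_1 = 0.632 + (0.213)(-0.173) = 0.595151
Right-hand sides:
  c_0 = sigma^2 (1 + theta_1 psi_1 + theta_2 psi_2) = 3 * (1 + (-0.386)(-0.173) + (0.632)(0.595151)) = 3 * 1.442913 = 4.32874
  c_1 = sigma^2 (theta_1 + theta_2 psi_1) = 3 * (-0.386 + (0.632)(-0.173)) = -1.486008
  c_2 = sigma^2 theta_2 = 3 * (0.632) = 1.896
Equations for k = 0 and k = 1 (AR order 1):
  gamma(0) = phi_1 gamma(1) + c_0
  gamma(1) = phi_1 gamma(0) + c_1
Substituting the second into the first: gamma(0) (1 - phi_1^2) = c_0 + phi_1 c_1, so
  gamma(0) = (c_0 + phi_1 c_1) / (1 - phi_1^2) = (4.32874 + (0.213)(-1.486008)) / (1 - (0.213)^2) = 4.012221 / 0.954631 = 4.202902.
Therefore gamma(0) = 4.2029 (to 4 decimal places).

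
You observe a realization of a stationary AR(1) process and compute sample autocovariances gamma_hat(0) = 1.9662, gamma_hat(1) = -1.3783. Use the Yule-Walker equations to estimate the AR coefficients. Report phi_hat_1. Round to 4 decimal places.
\hat\phi_{1} = -0.7010

The Yule-Walker equations for an AR(p) process read, in matrix form,
  Gamma_p phi = r_p,   with   (Gamma_p)_{ij} = gamma(|i - j|),
                       (r_p)_i = gamma(i),   i,j = 1..p.
Substitute the sample gammas (Toeplitz matrix and right-hand side of size 1):
  Gamma_p = [[1.9662]]
  r_p     = [-1.3783]
With p = 1 this is the single equation gamma(0) phi_1 = gamma(1):
  phi_hat_1 = gamma(1) / gamma(0) = -1.3783 / 1.9662 = -0.7010.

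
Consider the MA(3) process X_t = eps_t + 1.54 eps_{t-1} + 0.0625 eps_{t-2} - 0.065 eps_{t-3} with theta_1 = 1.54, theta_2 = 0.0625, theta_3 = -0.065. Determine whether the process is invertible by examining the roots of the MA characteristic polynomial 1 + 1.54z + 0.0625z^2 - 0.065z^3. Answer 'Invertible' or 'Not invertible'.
\text{Not invertible}

The MA(q) characteristic polynomial is P(z) = 1 + 1.54z + 0.0625z^2 - 0.065z^3.
Invertibility requires all roots to lie outside the unit circle, i.e. |z| > 1 for every root.
Degree 3: look for a simple real root z0 first, then factor out (1 - z/z0) and solve the remaining quadratic.
Testing z0 = -4: P(-4) = 1 + (1.54)(-4) + (0.0625)(-4)^2 + (-0.065)(-4)^3
  = 1 + (-6.16) + (1) + (4.16) = 0.  So z_0 = -4 is a root, |z_0| = 4.
Divide out the factor (1 + 0.25 z) = (1 - z/z0) (since 1/z0 = -0.25):
  P(z) = (1 + 0.25 z)(1 + (1.29) z + (-0.26) z^2)
  [check: z-coef 1.29 - (-0.25) = 1.54; z^2-coef -0.26 - (-0.25)(1.29) = 0.0625; z^3-coef -(-0.25)(-0.26) = -0.065.]
Remaining roots from the quadratic factor 1 + (1.29) z + (-0.26) z^2:
  Set 1 + (1.29) z + (-0.26) z^2 = 0, i.e. a z^2 + b z + c = 0 with a = -0.26, b = 1.29, c = 1.
  Discriminant D = b^2 - 4ac = (1.29)^2 - 4*(-0.26)*1 = 1.6641 - (-1.04) = 2.7041.
  D >= 0, so the roots are real: z = (-b +/- sqrt(D)) / (2a) = (-1.29 +/- 1.644415) / (-0.52).
    z_1 = (-1.29 + 1.644415) / (-0.52) = -0.6816,   |z_1| = 0.6816.
    z_2 = (-1.29 - 1.644415) / (-0.52) = 5.6431,   |z_2| = 5.6431.
Moduli of all roots: 4.0000, 0.6816, 5.6431.
All moduli strictly greater than 1? No.
Verdict: Not invertible.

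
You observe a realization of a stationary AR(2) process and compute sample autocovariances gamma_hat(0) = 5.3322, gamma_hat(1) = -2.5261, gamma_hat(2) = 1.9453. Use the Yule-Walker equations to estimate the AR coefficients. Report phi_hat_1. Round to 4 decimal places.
\hat\phi_{1} = -0.3880

The Yule-Walker equations for an AR(p) process read, in matrix form,
  Gamma_p phi = r_p,   with   (Gamma_p)_{ij} = gamma(|i - j|),
                       (r_p)_i = gamma(i),   i,j = 1..p.
Substitute the sample gammas (Toeplitz matrix and right-hand side of size 2):
  Gamma_p = [[5.3322, -2.5261], [-2.5261, 5.3322]]
  r_p     = [-2.5261, 1.9453]
Written out:
  5.3322 phi_1 - 2.5261 phi_2 = -2.5261
  -2.5261 phi_1 + 5.3322 phi_2 = 1.9453
Solve by Cramer's rule:
  det = gamma(0)^2 - gamma(1)^2 = (5.3322)^2 - (-2.5261)^2 = 28.43235684 - 6.38118121 = 22.05117563
  phi_hat_1 = [gamma(1) gamma(0) - gamma(1) gamma(2)] / det = [(-2.5261)(5.3322) - (-2.5261)(1.9453)] / 22.05117563 = -8.55564809 / 22.05117563 = -0.388
  phi_hat_2 = [gamma(0) gamma(2) - gamma(1)^2] / det = [(5.3322)(1.9453) - (-2.5261)^2] / 22.05117563 = 3.99154745 / 22.05117563 = 0.181
So phi_hat = [-0.3880, 0.1810].
Therefore phi_hat_1 = -0.3880.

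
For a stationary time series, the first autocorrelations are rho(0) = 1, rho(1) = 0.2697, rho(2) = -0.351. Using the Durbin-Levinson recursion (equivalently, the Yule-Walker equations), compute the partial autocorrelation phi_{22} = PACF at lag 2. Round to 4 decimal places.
\phi_{22} = -0.4570

The PACF at lag k is phi_{kk}, the last component of the solution
to the Yule-Walker system G_k phi = r_k where
  (G_k)_{ij} = rho(|i - j|), (r_k)_i = rho(i), i,j = 1..k.
Equivalently, Durbin-Levinson gives phi_{kk} iteratively:
  phi_{11} = rho(1)
  phi_{kk} = [rho(k) - sum_{j=1..k-1} phi_{k-1,j} rho(k-j)]
            / [1 - sum_{j=1..k-1} phi_{k-1,j} rho(j)],
  phi_{k,j} = phi_{k-1,j} - phi_{kk} phi_{k-1,k-j},  j = 1..k-1.
Step k = 1:
  phi_11 = rho(1) = 0.2697.
Step k = 2:
  phi_22 = [rho(2) - phi_11 rho(1)] / [1 - phi_11 rho(1)] = [-0.351 - (0.2697)(0.2697)] / [1 - (0.2697)(0.2697)]
         = -0.42373809 / 0.92726191 = -0.457.
Therefore phi_{22} = -0.4570.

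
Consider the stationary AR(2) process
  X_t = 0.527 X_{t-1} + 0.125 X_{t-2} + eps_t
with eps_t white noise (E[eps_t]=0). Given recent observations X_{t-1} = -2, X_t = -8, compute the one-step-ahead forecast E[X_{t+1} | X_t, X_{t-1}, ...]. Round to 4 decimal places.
E[X_{t+1} \mid \mathcal F_t] = -4.4660

For an AR(p) model X_t = c + sum_i phi_i X_{t-i} + eps_t, the
one-step-ahead conditional mean is
  E[X_{t+1} | X_t, ...] = c + sum_i phi_i X_{t+1-i}.
Substitute known values:
  E[X_{t+1} | ...] = (0.527) * (-8) + (0.125) * (-2)
                   = -4.4660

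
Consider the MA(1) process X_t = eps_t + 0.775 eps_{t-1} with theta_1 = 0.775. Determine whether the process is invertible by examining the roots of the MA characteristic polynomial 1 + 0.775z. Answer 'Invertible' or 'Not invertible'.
\text{Invertible}

The MA(q) characteristic polynomial is P(z) = 1 + 0.775z.
Invertibility requires all roots to lie outside the unit circle, i.e. |z| > 1 for every root.
This is linear in z: 1 + (0.775) z = 0  =>  z = -1/(0.775) = -1.290323,  |z| = 1.290323.
Moduli of all roots: 1.2903.
All moduli strictly greater than 1? Yes.
Verdict: Invertible.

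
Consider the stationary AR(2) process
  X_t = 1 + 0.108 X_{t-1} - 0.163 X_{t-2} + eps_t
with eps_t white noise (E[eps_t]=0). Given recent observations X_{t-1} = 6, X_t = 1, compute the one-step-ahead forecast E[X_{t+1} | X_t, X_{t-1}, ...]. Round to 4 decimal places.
E[X_{t+1} \mid \mathcal F_t] = 0.1300

For an AR(p) model X_t = c + sum_i phi_i X_{t-i} + eps_t, the
one-step-ahead conditional mean is
  E[X_{t+1} | X_t, ...] = c + sum_i phi_i X_{t+1-i}.
Substitute known values:
  E[X_{t+1} | ...] = 1 + (0.108) * (1) + (-0.163) * (6)
                   = 0.1300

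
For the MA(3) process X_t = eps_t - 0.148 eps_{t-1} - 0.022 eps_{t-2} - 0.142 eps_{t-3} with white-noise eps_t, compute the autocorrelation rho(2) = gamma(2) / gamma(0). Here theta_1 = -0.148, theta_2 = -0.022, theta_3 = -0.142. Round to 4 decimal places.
\rho(2) = -0.0009

For an MA(q) process with theta_0 = 1, the autocovariance is
  gamma(k) = sigma^2 * sum_{i=0..q-k} theta_i * theta_{i+k},
and rho(k) = gamma(k) / gamma(0). Sigma^2 cancels.
  numerator   = (1)*(-0.022) + (-0.148)*(-0.142) = -0.000984.
  denominator = (1)^2 + (-0.148)^2 + (-0.022)^2 + (-0.142)^2 = 1.042552.
  rho(2) = -0.000984 / 1.042552 = -0.0009.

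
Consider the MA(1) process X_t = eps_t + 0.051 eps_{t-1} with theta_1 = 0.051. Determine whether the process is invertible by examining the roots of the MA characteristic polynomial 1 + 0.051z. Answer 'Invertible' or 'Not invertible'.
\text{Invertible}

The MA(q) characteristic polynomial is P(z) = 1 + 0.051z.
Invertibility requires all roots to lie outside the unit circle, i.e. |z| > 1 for every root.
This is linear in z: 1 + (0.051) z = 0  =>  z = -1/(0.051) = -19.607843,  |z| = 19.607843.
Moduli of all roots: 19.6078.
All moduli strictly greater than 1? Yes.
Verdict: Invertible.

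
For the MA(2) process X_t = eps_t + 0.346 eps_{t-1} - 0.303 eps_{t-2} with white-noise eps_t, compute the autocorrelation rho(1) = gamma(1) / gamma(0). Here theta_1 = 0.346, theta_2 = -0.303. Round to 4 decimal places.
\rho(1) = 0.1991

For an MA(q) process with theta_0 = 1, the autocovariance is
  gamma(k) = sigma^2 * sum_{i=0..q-k} theta_i * theta_{i+k},
and rho(k) = gamma(k) / gamma(0). Sigma^2 cancels.
  numerator   = (1)*(0.346) + (0.346)*(-0.303) = 0.241162.
  denominator = (1)^2 + (0.346)^2 + (-0.303)^2 = 1.211525.
  rho(1) = 0.241162 / 1.211525 = 0.1991.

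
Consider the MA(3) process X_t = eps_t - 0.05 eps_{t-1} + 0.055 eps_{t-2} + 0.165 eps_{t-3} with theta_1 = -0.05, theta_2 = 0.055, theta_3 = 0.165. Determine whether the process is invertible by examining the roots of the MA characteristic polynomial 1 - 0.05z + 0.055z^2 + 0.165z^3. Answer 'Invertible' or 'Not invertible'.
\text{Invertible}

The MA(q) characteristic polynomial is P(z) = 1 - 0.05z + 0.055z^2 + 0.165z^3.
Invertibility requires all roots to lie outside the unit circle, i.e. |z| > 1 for every root.
Degree 3: look for a simple real root z0 first, then factor out (1 - z/z0) and solve the remaining quadratic.
Testing z0 = -2: P(-2) = 1 + (-0.05)(-2) + (0.055)(-2)^2 + (0.165)(-2)^3
  = 1 + (0.1) + (0.22) + (-1.32) = 0.  So z_0 = -2 is a root, |z_0| = 2.
Divide out the factor (1 + 0.5 z) = (1 - z/z0) (since 1/z0 = -0.5):
  P(z) = (1 + 0.5 z)(1 + (-0.55) z + (0.33) z^2)
  [check: z-coef -0.55 - (-0.5) = -0.05; z^2-coef 0.33 - (-0.5)(-0.55) = 0.055; z^3-coef -(-0.5)(0.33) = 0.165.]
Remaining roots from the quadratic factor 1 + (-0.55) z + (0.33) z^2:
  Set 1 + (-0.55) z + (0.33) z^2 = 0, i.e. a z^2 + b z + c = 0 with a = 0.33, b = -0.55, c = 1.
  Discriminant D = b^2 - 4ac = (-0.55)^2 - 4*(0.33)*1 = 0.3025 - (1.32) = -1.0175.
  D < 0, so the roots are the complex-conjugate pair z = (-b +/- i sqrt(-D)) / (2a) = 0.8333 +/- 1.5284i.
  For a conjugate pair |z|^2 = z * conj(z) = (product of roots) = c/a = 1/(0.33) = 3.030303, so |z| = sqrt(3.030303) = 1.7408 for both roots.
Moduli of all roots: 2.0000, 1.7408, 1.7408.
All moduli strictly greater than 1? Yes.
Verdict: Invertible.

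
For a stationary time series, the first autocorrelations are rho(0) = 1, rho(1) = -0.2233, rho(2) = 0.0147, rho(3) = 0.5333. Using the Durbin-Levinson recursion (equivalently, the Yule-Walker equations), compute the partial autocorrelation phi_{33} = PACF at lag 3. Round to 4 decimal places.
\phi_{33} = 0.5569

The PACF at lag k is phi_{kk}, the last component of the solution
to the Yule-Walker system G_k phi = r_k where
  (G_k)_{ij} = rho(|i - j|), (r_k)_i = rho(i), i,j = 1..k.
Equivalently, Durbin-Levinson gives phi_{kk} iteratively:
  phi_{11} = rho(1)
  phi_{kk} = [rho(k) - sum_{j=1..k-1} phi_{k-1,j} rho(k-j)]
            / [1 - sum_{j=1..k-1} phi_{k-1,j} rho(j)],
  phi_{k,j} = phi_{k-1,j} - phi_{kk} phi_{k-1,k-j},  j = 1..k-1.
Step k = 1:
  phi_11 = rho(1) = -0.2233.
Step k = 2:
  phi_22 = [rho(2) - phi_11 rho(1)] / [1 - phi_11 rho(1)] = [0.0147 - (-0.2233)(-0.2233)] / [1 - (-0.2233)(-0.2233)]
         = -0.03516289 / 0.95013711 = -0.037008.
  Update: phi_21 = phi_11 - phi_22 phi_11 = -0.2233 - (-0.037008)(-0.2233) = -0.231564.
Step k = 3:
  phi_33 = [rho(3) - phi_21 rho(2) - phi_22 rho(1)] / [1 - phi_21 rho(1) - phi_22 rho(2)]
    numerator   = 0.5333 - (-0.231564)(0.0147) - (-0.037008)(-0.2233) = 0.52844005
    denominator = 1 - (-0.231564)(-0.2233) - (-0.037008)(0.0147) = 0.94883579
  phi_33 = 0.52844005 / 0.94883579 = 0.5569.
Therefore phi_{33} = 0.5569.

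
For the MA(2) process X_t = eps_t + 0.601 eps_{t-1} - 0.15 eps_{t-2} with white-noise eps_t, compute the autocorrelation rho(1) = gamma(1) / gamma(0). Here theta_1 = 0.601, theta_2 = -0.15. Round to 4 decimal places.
\rho(1) = 0.3692

For an MA(q) process with theta_0 = 1, the autocovariance is
  gamma(k) = sigma^2 * sum_{i=0..q-k} theta_i * theta_{i+k},
and rho(k) = gamma(k) / gamma(0). Sigma^2 cancels.
  numerator   = (1)*(0.601) + (0.601)*(-0.15) = 0.51085.
  denominator = (1)^2 + (0.601)^2 + (-0.15)^2 = 1.383701.
  rho(1) = 0.51085 / 1.383701 = 0.3692.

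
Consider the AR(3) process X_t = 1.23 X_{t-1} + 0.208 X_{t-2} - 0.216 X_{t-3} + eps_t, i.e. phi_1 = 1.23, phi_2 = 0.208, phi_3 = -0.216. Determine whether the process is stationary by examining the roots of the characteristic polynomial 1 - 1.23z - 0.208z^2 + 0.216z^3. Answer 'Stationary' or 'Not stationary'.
\text{Not stationary}

The AR(p) characteristic polynomial is P(z) = 1 - 1.23z - 0.208z^2 + 0.216z^3.
Stationarity requires all roots to lie outside the unit circle, i.e. |z| > 1 for every root.
Degree 3: look for a simple real root z0 first, then factor out (1 - z/z0) and solve the remaining quadratic.
Testing z0 = 2.5: P(2.5) = 1 + (-1.23)(2.5) + (-0.208)(2.5)^2 + (0.216)(2.5)^3
  = 1 + (-3.075) + (-1.3) + (3.375) = 0.  So z_0 = 2.5 is a root, |z_0| = 2.5.
Divide out the factor (1 - 0.4 z) = (1 - z/z0) (since 1/z0 = 0.4):
  P(z) = (1 - 0.4 z)(1 + (-0.83) z + (-0.54) z^2)
  [check: z-coef -0.83 - (0.4) = -1.23; z^2-coef -0.54 - (0.4)(-0.83) = -0.208; z^3-coef -(0.4)(-0.54) = 0.216.]
Remaining roots from the quadratic factor 1 + (-0.83) z + (-0.54) z^2:
  Set 1 + (-0.83) z + (-0.54) z^2 = 0, i.e. a z^2 + b z + c = 0 with a = -0.54, b = -0.83, c = 1.
  Discriminant D = b^2 - 4ac = (-0.83)^2 - 4*(-0.54)*1 = 0.6889 - (-2.16) = 2.8489.
  D >= 0, so the roots are real: z = (-b +/- sqrt(D)) / (2a) = (0.83 +/- 1.687868) / (-1.08).
    z_1 = (0.83 + 1.687868) / (-1.08) = -2.3314,   |z_1| = 2.3314.
    z_2 = (0.83 - 1.687868) / (-1.08) = 0.7943,   |z_2| = 0.7943.
Moduli of all roots: 2.5000, 2.3314, 0.7943.
All moduli strictly greater than 1? No.
Verdict: Not stationary.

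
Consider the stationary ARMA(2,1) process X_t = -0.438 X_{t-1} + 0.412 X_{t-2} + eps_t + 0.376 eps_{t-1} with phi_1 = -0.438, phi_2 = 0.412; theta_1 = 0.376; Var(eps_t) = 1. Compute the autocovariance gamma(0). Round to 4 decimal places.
\gamma(0) = 1.5727

Multiply the model equation by X_{t-k} and take expectations. With theta_0 = psi_0 = 1 and psi_j the MA(infinity) weights, this gives
  gamma(k) - sum_i phi_i gamma(k-i) = c_k,
  c_k = sigma^2 * sum_{j=k..q} theta_j psi_{j-k}   (c_k = 0 for k > q),
using gamma(-m) = gamma(m).
psi-weights needed (psi_j = theta_j + sum_i phi_i psi_{j-i}):
  psi_1 = theta_1 + phi_1 = 0.376 + (-0.438) = -0.062
Right-hand sides:
  c_0 = sigma^2 (1 + theta_1 psi_1) = 1 * (1 + (0.376)(-0.062)) = 1 * 0.976688 = 0.976688
  c_1 = sigma^2 theta_1 = 1 * (0.376) = 0.376
  c_2 = 0
Equations for k = 0, 1, 2 (AR order 2, c_2 = 0):
  (E0) gamma(0) = phi_1 gamma(1) + phi_2 gamma(2) + c_0
  (E1) gamma(1) = phi_1 gamma(0) + phi_2 gamma(1) + c_1
  (E2) gamma(2) = phi_1 gamma(1) + phi_2 gamma(0)
From (E1): gamma(1) = A gamma(0) + B with
  A = phi_1 / (1 - phi_2) = -0.438 / 0.588 = -0.744898,   B = c_1 / (1 - phi_2) = 0.376 / 0.588 = 0.639456.
Insert (E2) into (E0): gamma(0) (1 - phi_2^2) = phi_1 (1 + phi_2) gamma(1) + c_0.
  phi_1 (1 + phi_2) = (-0.438)(1.412) = -0.618456,   1 - phi_2^2 = 0.830256.
Replace gamma(1) by A gamma(0) + B and collect gamma(0):
  gamma(0) [0.830256 - (-0.618456)(-0.744898)] = (-0.618456)(0.639456) + 0.976688
  gamma(0) * 0.369569 = 0.581213
  gamma(0) = 0.581213 / 0.369569 = 1.572676.
Therefore gamma(0) = 1.5727 (to 4 decimal places).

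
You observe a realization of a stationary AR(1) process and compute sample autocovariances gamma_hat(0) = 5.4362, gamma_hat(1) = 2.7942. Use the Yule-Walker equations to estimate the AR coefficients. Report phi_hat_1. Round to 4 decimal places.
\hat\phi_{1} = 0.5140

The Yule-Walker equations for an AR(p) process read, in matrix form,
  Gamma_p phi = r_p,   with   (Gamma_p)_{ij} = gamma(|i - j|),
                       (r_p)_i = gamma(i),   i,j = 1..p.
Substitute the sample gammas (Toeplitz matrix and right-hand side of size 1):
  Gamma_p = [[5.4362]]
  r_p     = [2.7942]
With p = 1 this is the single equation gamma(0) phi_1 = gamma(1):
  phi_hat_1 = gamma(1) / gamma(0) = 2.7942 / 5.4362 = 0.5140.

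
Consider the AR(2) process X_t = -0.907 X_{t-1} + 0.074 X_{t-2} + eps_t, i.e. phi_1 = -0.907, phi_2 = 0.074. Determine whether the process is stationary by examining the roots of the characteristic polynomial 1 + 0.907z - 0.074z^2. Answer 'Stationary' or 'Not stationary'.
\text{Stationary}

The AR(p) characteristic polynomial is P(z) = 1 + 0.907z - 0.074z^2.
Stationarity requires all roots to lie outside the unit circle, i.e. |z| > 1 for every root.
Set 1 + (0.907) z + (-0.074) z^2 = 0, i.e. a z^2 + b z + c = 0 with a = -0.074, b = 0.907, c = 1.
Discriminant D = b^2 - 4ac = (0.907)^2 - 4*(-0.074)*1 = 0.822649 - (-0.296) = 1.118649.
D >= 0, so the roots are real: z = (-b +/- sqrt(D)) / (2a) = (-0.907 +/- 1.057662) / (-0.148).
  z_1 = (-0.907 + 1.057662) / (-0.148) = -1.018,   |z_1| = 1.018.
  z_2 = (-0.907 - 1.057662) / (-0.148) = 13.2747,   |z_2| = 13.2747.
Moduli of all roots: 1.0180, 13.2747.
All moduli strictly greater than 1? Yes.
Verdict: Stationary.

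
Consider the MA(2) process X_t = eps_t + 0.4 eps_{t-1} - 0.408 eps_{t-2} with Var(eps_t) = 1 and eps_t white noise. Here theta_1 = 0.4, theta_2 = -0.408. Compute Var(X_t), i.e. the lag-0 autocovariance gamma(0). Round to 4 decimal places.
\gamma(0) = 1.3265

For an MA(q) process X_t = eps_t + sum_i theta_i eps_{t-i} with
Var(eps_t) = sigma^2, the variance is
  gamma(0) = sigma^2 * (1 + sum_i theta_i^2).
  sum_i theta_i^2 = (0.4)^2 + (-0.408)^2 = 0.16 + 0.166464 = 0.326464.
  gamma(0) = 1 * (1 + 0.326464) = 1 * 1.326464 = 1.326464, which rounds to 1.3265.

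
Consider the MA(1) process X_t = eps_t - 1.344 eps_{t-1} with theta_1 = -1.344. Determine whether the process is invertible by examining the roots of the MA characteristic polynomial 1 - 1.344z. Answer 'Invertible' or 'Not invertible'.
\text{Not invertible}

The MA(q) characteristic polynomial is P(z) = 1 - 1.344z.
Invertibility requires all roots to lie outside the unit circle, i.e. |z| > 1 for every root.
This is linear in z: 1 + (-1.344) z = 0  =>  z = -1/(-1.344) = 0.744048,  |z| = 0.744048.
Moduli of all roots: 0.7440.
All moduli strictly greater than 1? No.
Verdict: Not invertible.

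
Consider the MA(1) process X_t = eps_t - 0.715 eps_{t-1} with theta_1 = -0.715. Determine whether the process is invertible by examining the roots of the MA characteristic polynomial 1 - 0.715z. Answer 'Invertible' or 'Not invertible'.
\text{Invertible}

The MA(q) characteristic polynomial is P(z) = 1 - 0.715z.
Invertibility requires all roots to lie outside the unit circle, i.e. |z| > 1 for every root.
This is linear in z: 1 + (-0.715) z = 0  =>  z = -1/(-0.715) = 1.398601,  |z| = 1.398601.
Moduli of all roots: 1.3986.
All moduli strictly greater than 1? Yes.
Verdict: Invertible.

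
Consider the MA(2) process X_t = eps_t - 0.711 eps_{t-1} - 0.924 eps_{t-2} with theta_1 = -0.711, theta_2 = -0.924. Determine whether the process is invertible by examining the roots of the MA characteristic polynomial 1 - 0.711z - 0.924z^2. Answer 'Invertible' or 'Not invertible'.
\text{Not invertible}

The MA(q) characteristic polynomial is P(z) = 1 - 0.711z - 0.924z^2.
Invertibility requires all roots to lie outside the unit circle, i.e. |z| > 1 for every root.
Set 1 + (-0.711) z + (-0.924) z^2 = 0, i.e. a z^2 + b z + c = 0 with a = -0.924, b = -0.711, c = 1.
Discriminant D = b^2 - 4ac = (-0.711)^2 - 4*(-0.924)*1 = 0.505521 - (-3.696) = 4.201521.
D >= 0, so the roots are real: z = (-b +/- sqrt(D)) / (2a) = (0.711 +/- 2.049761) / (-1.848).
  z_1 = (0.711 + 2.049761) / (-1.848) = -1.4939,   |z_1| = 1.4939.
  z_2 = (0.711 - 2.049761) / (-1.848) = 0.7244,   |z_2| = 0.7244.
Moduli of all roots: 1.4939, 0.7244.
All moduli strictly greater than 1? No.
Verdict: Not invertible.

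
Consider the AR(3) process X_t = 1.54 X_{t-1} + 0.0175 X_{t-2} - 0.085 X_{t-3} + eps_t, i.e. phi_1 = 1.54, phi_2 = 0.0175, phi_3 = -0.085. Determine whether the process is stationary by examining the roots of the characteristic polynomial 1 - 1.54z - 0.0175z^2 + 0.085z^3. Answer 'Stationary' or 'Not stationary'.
\text{Not stationary}

The AR(p) characteristic polynomial is P(z) = 1 - 1.54z - 0.0175z^2 + 0.085z^3.
Stationarity requires all roots to lie outside the unit circle, i.e. |z| > 1 for every root.
Degree 3: look for a simple real root z0 first, then factor out (1 - z/z0) and solve the remaining quadratic.
Testing z0 = 4: P(4) = 1 + (-1.54)(4) + (-0.0175)(4)^2 + (0.085)(4)^3
  = 1 + (-6.16) + (-0.28) + (5.44) = 0.  So z_0 = 4 is a root, |z_0| = 4.
Divide out the factor (1 - 0.25 z) = (1 - z/z0) (since 1/z0 = 0.25):
  P(z) = (1 - 0.25 z)(1 + (-1.29) z + (-0.34) z^2)
  [check: z-coef -1.29 - (0.25) = -1.54; z^2-coef -0.34 - (0.25)(-1.29) = -0.0175; z^3-coef -(0.25)(-0.34) = 0.085.]
Remaining roots from the quadratic factor 1 + (-1.29) z + (-0.34) z^2:
  Set 1 + (-1.29) z + (-0.34) z^2 = 0, i.e. a z^2 + b z + c = 0 with a = -0.34, b = -1.29, c = 1.
  Discriminant D = b^2 - 4ac = (-1.29)^2 - 4*(-0.34)*1 = 1.6641 - (-1.36) = 3.0241.
  D >= 0, so the roots are real: z = (-b +/- sqrt(D)) / (2a) = (1.29 +/- 1.738994) / (-0.68).
    z_1 = (1.29 + 1.738994) / (-0.68) = -4.4544,   |z_1| = 4.4544.
    z_2 = (1.29 - 1.738994) / (-0.68) = 0.6603,   |z_2| = 0.6603.
Moduli of all roots: 4.0000, 4.4544, 0.6603.
All moduli strictly greater than 1? No.
Verdict: Not stationary.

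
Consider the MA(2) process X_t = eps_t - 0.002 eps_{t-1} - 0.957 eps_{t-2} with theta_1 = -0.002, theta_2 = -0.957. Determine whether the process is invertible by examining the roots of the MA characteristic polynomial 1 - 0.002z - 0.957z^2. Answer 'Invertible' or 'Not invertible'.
\text{Invertible}

The MA(q) characteristic polynomial is P(z) = 1 - 0.002z - 0.957z^2.
Invertibility requires all roots to lie outside the unit circle, i.e. |z| > 1 for every root.
Set 1 + (-0.002) z + (-0.957) z^2 = 0, i.e. a z^2 + b z + c = 0 with a = -0.957, b = -0.002, c = 1.
Discriminant D = b^2 - 4ac = (-0.002)^2 - 4*(-0.957)*1 = 0.000004 - (-3.828) = 3.828004.
D >= 0, so the roots are real: z = (-b +/- sqrt(D)) / (2a) = (0.002 +/- 1.956529) / (-1.914).
  z_1 = (0.002 + 1.956529) / (-1.914) = -1.0233,   |z_1| = 1.0233.
  z_2 = (0.002 - 1.956529) / (-1.914) = 1.0212,   |z_2| = 1.0212.
Moduli of all roots: 1.0233, 1.0212.
All moduli strictly greater than 1? Yes.
Verdict: Invertible.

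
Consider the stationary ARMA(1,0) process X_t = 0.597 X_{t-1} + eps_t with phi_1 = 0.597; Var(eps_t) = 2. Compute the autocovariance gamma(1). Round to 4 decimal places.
\gamma(1) = 1.8552

Multiply the model equation by X_{t-k} and take expectations. With theta_0 = psi_0 = 1 and psi_j the MA(infinity) weights, this gives
  gamma(k) - sum_i phi_i gamma(k-i) = c_k,
  c_k = sigma^2 * sum_{j=k..q} theta_j psi_{j-k}   (c_k = 0 for k > q),
using gamma(-m) = gamma(m).
Pure AR (q = 0): c_0 = sigma^2 = 2, c_k = 0 for k >= 1.
Equations for k = 0 and k = 1 (AR order 1):
  gamma(0) = phi_1 gamma(1) + c_0
  gamma(1) = phi_1 gamma(0) + c_1
Substituting the second into the first: gamma(0) (1 - phi_1^2) = c_0 + phi_1 c_1, so
  gamma(0) = c_0 / (1 - phi_1^2) = 2 / (1 - (0.597)^2) = 2 / 0.643591 = 3.107564.
  gamma(1) = phi_1 gamma(0) = (0.597)(3.107564) = 1.855216.
Therefore gamma(1) = 1.8552 (to 4 decimal places).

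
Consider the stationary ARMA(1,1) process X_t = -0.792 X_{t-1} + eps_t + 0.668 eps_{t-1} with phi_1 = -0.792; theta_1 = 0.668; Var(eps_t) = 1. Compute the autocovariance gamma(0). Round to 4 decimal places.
\gamma(0) = 1.0413

Multiply the model equation by X_{t-k} and take expectations. With theta_0 = psi_0 = 1 and psi_j the MA(infinity) weights, this gives
  gamma(k) - sum_i phi_i gamma(k-i) = c_k,
  c_k = sigma^2 * sum_{j=k..q} theta_j psi_{j-k}   (c_k = 0 for k > q),
using gamma(-m) = gamma(m).
psi-weights needed (psi_j = theta_j + sum_i phi_i psi_{j-i}):
  psi_1 = theta_1 + phi_1 = 0.668 + (-0.792) = -0.124
Right-hand sides:
  c_0 = sigma^2 (1 + theta_1 psi_1) = 1 * (1 + (0.668)(-0.124)) = 1 * 0.917168 = 0.917168
  c_1 = sigma^2 theta_1 = 1 * (0.668) = 0.668
  c_2 = 0
Equations for k = 0 and k = 1 (AR order 1):
  gamma(0) = phi_1 gamma(1) + c_0
  gamma(1) = phi_1 gamma(0) + c_1
Substituting the second into the first: gamma(0) (1 - phi_1^2) = c_0 + phi_1 c_1, so
  gamma(0) = (c_0 + phi_1 c_1) / (1 - phi_1^2) = (0.917168 + (-0.792)(0.668)) / (1 - (-0.792)^2) = 0.388112 / 0.372736 = 1.041252.
Therefore gamma(0) = 1.0413 (to 4 decimal places).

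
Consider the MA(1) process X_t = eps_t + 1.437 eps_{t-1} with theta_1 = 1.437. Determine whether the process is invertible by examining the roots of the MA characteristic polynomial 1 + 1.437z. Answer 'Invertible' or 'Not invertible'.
\text{Not invertible}

The MA(q) characteristic polynomial is P(z) = 1 + 1.437z.
Invertibility requires all roots to lie outside the unit circle, i.e. |z| > 1 for every root.
This is linear in z: 1 + (1.437) z = 0  =>  z = -1/(1.437) = -0.695894,  |z| = 0.695894.
Moduli of all roots: 0.6959.
All moduli strictly greater than 1? No.
Verdict: Not invertible.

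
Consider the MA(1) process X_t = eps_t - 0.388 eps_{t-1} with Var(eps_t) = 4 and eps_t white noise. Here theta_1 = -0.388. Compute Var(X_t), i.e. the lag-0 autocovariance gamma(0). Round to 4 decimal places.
\gamma(0) = 4.6022

For an MA(q) process X_t = eps_t + sum_i theta_i eps_{t-i} with
Var(eps_t) = sigma^2, the variance is
  gamma(0) = sigma^2 * (1 + sum_i theta_i^2).
  sum_i theta_i^2 = (-0.388)^2 = 0.150544.
  gamma(0) = 4 * (1 + 0.150544) = 4 * 1.150544 = 4.602176, which rounds to 4.6022.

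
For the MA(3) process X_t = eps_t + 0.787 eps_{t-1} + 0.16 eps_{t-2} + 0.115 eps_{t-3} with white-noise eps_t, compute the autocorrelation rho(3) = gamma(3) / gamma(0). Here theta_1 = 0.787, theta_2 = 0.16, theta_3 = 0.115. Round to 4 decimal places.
\rho(3) = 0.0694

For an MA(q) process with theta_0 = 1, the autocovariance is
  gamma(k) = sigma^2 * sum_{i=0..q-k} theta_i * theta_{i+k},
and rho(k) = gamma(k) / gamma(0). Sigma^2 cancels.
  numerator   = (1)*(0.115) = 0.115.
  denominator = (1)^2 + (0.787)^2 + (0.16)^2 + (0.115)^2 = 1.658194.
  rho(3) = 0.115 / 1.658194 = 0.0694.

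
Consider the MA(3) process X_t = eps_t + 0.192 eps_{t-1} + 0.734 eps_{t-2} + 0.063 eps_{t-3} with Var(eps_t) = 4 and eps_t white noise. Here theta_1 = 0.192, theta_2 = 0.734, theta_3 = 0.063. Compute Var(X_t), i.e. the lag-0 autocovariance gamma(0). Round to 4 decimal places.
\gamma(0) = 6.3184

For an MA(q) process X_t = eps_t + sum_i theta_i eps_{t-i} with
Var(eps_t) = sigma^2, the variance is
  gamma(0) = sigma^2 * (1 + sum_i theta_i^2).
  sum_i theta_i^2 = (0.192)^2 + (0.734)^2 + (0.063)^2 = 0.036864 + 0.538756 + 0.003969 = 0.579589.
  gamma(0) = 4 * (1 + 0.579589) = 4 * 1.579589 = 6.318356, which rounds to 6.3184.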